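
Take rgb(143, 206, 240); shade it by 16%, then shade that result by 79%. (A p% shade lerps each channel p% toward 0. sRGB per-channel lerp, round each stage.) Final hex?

Lerp each channel 16% toward 0:
  R: 143 − 22.88 = 120.12 → 120
  G: 206 − 32.96 = 173.04 → 173
  B: 240 + 0.16×(0−240) = 240 − 38.4 = 201.6 → 202
After the shade: rgb(120, 173, 202) = #78ADCA.
Per channel, c → c + 0.79(0 − c):
  R: 120 − 94.8 = 25.2 → 25
  G: 173 − 136.67 = 36.33 → 36
  B: 202 + 0.79×(0−202) = 202 − 159.58 = 42.42 → 42
rgb(25, 36, 42) = #19242A.

#19242A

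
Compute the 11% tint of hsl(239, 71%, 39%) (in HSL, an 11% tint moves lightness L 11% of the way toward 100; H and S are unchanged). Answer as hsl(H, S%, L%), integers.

L moves 11% from 39 toward 100: 39 + 6.71 = 45.71 → 46.
H and S are unchanged.

hsl(239, 71%, 46%)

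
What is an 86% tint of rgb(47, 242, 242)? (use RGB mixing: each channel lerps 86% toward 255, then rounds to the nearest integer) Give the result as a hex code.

#E2FDFD

Per channel, c → c + 0.86(255 − c):
  R: 47 + 0.86×(255−47) = 47 + 178.88 = 225.88 → 226
  G: 242 + 0.86×(255−242) = 242 + 11.18 = 253.18 → 253
  B: 242 + 0.86×(255−242) = 242 + 11.18 = 253.18 → 253
rgb(226, 253, 253) = #E2FDFD.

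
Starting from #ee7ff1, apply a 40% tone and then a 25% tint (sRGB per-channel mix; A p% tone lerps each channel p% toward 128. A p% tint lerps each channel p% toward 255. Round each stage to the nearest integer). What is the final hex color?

#ee7ff1 is rgb(238, 127, 241).
Lerp each channel 40% toward 128:
  R: 238 + 0.4×(128−238) = 238 − 44 = 194 → 194
  G: 127 + 0.4 = 127.4 → 127
  B: 241 − 45.2 = 195.8 → 196
After the tone: rgb(194, 127, 196) = #c27fc4.
Lerp each channel 25% toward 255:
  R: 194 + 0.25×(255−194) = 194 + 15.25 = 209.25 → 209
  G: 127 + 0.25×(255−127) = 127 + 32 = 159 → 159
  B: 196 + 14.75 = 210.75 → 211
rgb(209, 159, 211) = #d19fd3.

#d19fd3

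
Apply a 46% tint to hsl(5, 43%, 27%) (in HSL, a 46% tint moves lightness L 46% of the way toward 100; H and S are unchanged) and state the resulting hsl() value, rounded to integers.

L moves 46% from 27 toward 100: 27 + 33.58 = 60.58 → 61.
H and S are unchanged.

hsl(5, 43%, 61%)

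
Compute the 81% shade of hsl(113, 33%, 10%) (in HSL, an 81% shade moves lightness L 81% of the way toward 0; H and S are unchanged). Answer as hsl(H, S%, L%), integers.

L moves 81% from 10 toward 0: 10 − 8.1 = 1.9 → 2.
H and S are unchanged.

hsl(113, 33%, 2%)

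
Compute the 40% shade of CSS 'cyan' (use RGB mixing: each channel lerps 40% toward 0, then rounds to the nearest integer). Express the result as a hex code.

#009999

CSS cyan is rgb(0, 255, 255).
Per channel, c → c + 0.4(0 − c):
  R: 0 + 0.4×(0−0) = 0 + 0 = 0 → 0
  G: 255 − 102 = 153 → 153
  B: 255 − 102 = 153 → 153
rgb(0, 153, 153) = #009999.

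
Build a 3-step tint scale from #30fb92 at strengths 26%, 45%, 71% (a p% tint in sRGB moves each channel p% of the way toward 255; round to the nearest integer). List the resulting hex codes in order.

#66fcae, #8dfdc3, #c3fedf

#30fb92 is rgb(48, 251, 146).
26%: (48 + 53.82 = 101.82→102, 251 + 1.04 = 252.04→252, 146 + 28.34 = 174.34→174) → #66fcae
45%: (48 + 93.15 = 141.15→141, 251 + 1.8 = 252.8→253, 146 + 49.05 = 195.05→195) → #8dfdc3
71%: (48 + 146.97 = 194.97→195, 251 + 2.84 = 253.84→254, 146 + 77.39 = 223.39→223) → #c3fedf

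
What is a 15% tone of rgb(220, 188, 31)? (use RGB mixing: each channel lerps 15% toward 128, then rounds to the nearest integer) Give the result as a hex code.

A 15% tone moves each channel 15% toward 128:
  R: 220 + 0.15×(128−220) = 220 − 13.8 = 206.2 → 206
  G: 188 − 9 = 179 → 179
  B: 31 + 0.15×(128−31) = 31 + 14.55 = 45.55 → 46
rgb(206, 179, 46) = #CEB32E.

#CEB32E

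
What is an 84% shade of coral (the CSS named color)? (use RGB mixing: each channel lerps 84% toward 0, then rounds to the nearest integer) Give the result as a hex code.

#29140d

CSS coral is rgb(255, 127, 80).
An 84% shade moves each channel 84% toward 0:
  R: 255 − 214.2 = 40.8 → 41
  G: 127 + 0.84×(0−127) = 127 − 106.68 = 20.32 → 20
  B: 80 + 0.84×(0−80) = 80 − 67.2 = 12.8 → 13
rgb(41, 20, 13) = #29140d.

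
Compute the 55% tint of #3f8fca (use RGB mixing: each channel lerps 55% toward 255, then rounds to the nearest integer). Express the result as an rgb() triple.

rgb(169, 205, 231)

#3f8fca is rgb(63, 143, 202).
A 55% tint moves each channel 55% toward 255:
  R: 63 + 0.55×(255−63) = 63 + 105.6 = 168.6 → 169
  G: 143 + 61.6 = 204.6 → 205
  B: 202 + 29.15 = 231.15 → 231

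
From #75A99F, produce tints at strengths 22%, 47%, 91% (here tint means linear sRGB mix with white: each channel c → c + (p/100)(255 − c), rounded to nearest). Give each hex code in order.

#75A99F is rgb(117, 169, 159).
22%: (117 + 30.36 = 147.36→147, 169 + 18.92 = 187.92→188, 159 + 21.12 = 180.12→180) → #93BCB4
47%: (117 + 64.86 = 181.86→182, 169 + 40.42 = 209.42→209, 159 + 45.12 = 204.12→204) → #B6D1CC
91%: (117 + 125.58 = 242.58→243, 169 + 78.26 = 247.26→247, 159 + 87.36 = 246.36→246) → #F3F7F6

#93BCB4, #B6D1CC, #F3F7F6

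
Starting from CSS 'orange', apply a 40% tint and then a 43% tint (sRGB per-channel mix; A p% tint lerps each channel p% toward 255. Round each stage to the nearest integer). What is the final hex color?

CSS orange is rgb(255, 165, 0).
A 40% tint moves each channel 40% toward 255:
  R: 255 + 0.4×(255−255) = 255 + 0 = 255 → 255
  G: 165 + 0.4×(255−165) = 165 + 36 = 201 → 201
  B: 0 + 0.4×(255−0) = 0 + 102 = 102 → 102
After the tint: rgb(255, 201, 102) = #ffc966.
A 43% tint moves each channel 43% toward 255:
  R: 255 + 0.43×(255−255) = 255 + 0 = 255 → 255
  G: 201 + 0.43×(255−201) = 201 + 23.22 = 224.22 → 224
  B: 102 + 65.79 = 167.79 → 168
rgb(255, 224, 168) = #ffe0a8.

#ffe0a8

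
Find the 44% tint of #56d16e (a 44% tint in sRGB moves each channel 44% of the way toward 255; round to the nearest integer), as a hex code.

#56d16e is rgb(86, 209, 110).
Lerp each channel 44% toward 255:
  R: 86 + 74.36 = 160.36 → 160
  G: 209 + 0.44×(255−209) = 209 + 20.24 = 229.24 → 229
  B: 110 + 0.44×(255−110) = 110 + 63.8 = 173.8 → 174
rgb(160, 229, 174) = #a0e5ae.

#a0e5ae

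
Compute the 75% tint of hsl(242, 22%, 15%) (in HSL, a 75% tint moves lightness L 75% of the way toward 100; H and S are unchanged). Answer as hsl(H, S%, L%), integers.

L moves 75% from 15 toward 100: 15 + 63.75 = 78.75 → 79.
H and S are unchanged.

hsl(242, 22%, 79%)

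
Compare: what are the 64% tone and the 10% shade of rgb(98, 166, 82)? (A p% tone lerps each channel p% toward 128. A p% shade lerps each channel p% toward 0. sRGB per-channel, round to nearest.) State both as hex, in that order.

64% tone:
  R: 98 + 19.2 = 117.2 → 117
  G: 166 + 0.64×(128−166) = 166 − 24.32 = 141.68 → 142
  B: 82 + 0.64×(128−82) = 82 + 29.44 = 111.44 → 111
  → #758E6F
10% shade:
  R: 98 + 0.1×(0−98) = 98 − 9.8 = 88.2 → 88
  G: 166 + 0.1×(0−166) = 166 − 16.6 = 149.4 → 149
  B: 82 − 8.2 = 73.8 → 74
  → #58954A

#758E6F, #58954A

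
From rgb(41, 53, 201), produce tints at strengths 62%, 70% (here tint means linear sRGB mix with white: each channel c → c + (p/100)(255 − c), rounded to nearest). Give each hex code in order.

#AEB2EA, #BFC2EF

62%: (41 + 132.68 = 173.68→174, 53 + 125.24 = 178.24→178, 201 + 33.48 = 234.48→234) → #AEB2EA
70%: (41 + 149.8 = 190.8→191, 53 + 141.4 = 194.4→194, 201 + 37.8 = 238.8→239) → #BFC2EF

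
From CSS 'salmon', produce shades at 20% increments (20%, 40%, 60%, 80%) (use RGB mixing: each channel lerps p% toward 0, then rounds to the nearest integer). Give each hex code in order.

#c8665b, #964d44, #64332e, #321a17

CSS salmon is rgb(250, 128, 114).
20%: (250 − 50 = 200→200, 128 − 25.6 = 102.4→102, 114 − 22.8 = 91.2→91) → #c8665b
40%: (250 − 100 = 150→150, 128 − 51.2 = 76.8→77, 114 − 45.6 = 68.4→68) → #964d44
60%: (250 − 150 = 100→100, 128 − 76.8 = 51.2→51, 114 − 68.4 = 45.6→46) → #64332e
80%: (250 − 200 = 50→50, 128 − 102.4 = 25.6→26, 114 − 91.2 = 22.8→23) → #321a17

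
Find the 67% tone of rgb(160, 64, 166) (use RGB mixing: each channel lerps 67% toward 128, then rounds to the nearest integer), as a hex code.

A 67% tone moves each channel 67% toward 128:
  R: 160 − 21.44 = 138.56 → 139
  G: 64 + 42.88 = 106.88 → 107
  B: 166 + 0.67×(128−166) = 166 − 25.46 = 140.54 → 141
rgb(139, 107, 141) = #8b6b8d.

#8b6b8d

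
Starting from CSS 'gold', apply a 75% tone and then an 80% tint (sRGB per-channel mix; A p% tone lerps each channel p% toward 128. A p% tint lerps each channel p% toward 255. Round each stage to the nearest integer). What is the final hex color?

#eceadf

CSS gold is rgb(255, 215, 0).
A 75% tone moves each channel 75% toward 128:
  R: 255 − 95.25 = 159.75 → 160
  G: 215 + 0.75×(128−215) = 215 − 65.25 = 149.75 → 150
  B: 0 + 96 = 96 → 96
After the tone: rgb(160, 150, 96) = #a09660.
Per channel, c → c + 0.8(255 − c):
  R: 160 + 76 = 236 → 236
  G: 150 + 0.8×(255−150) = 150 + 84 = 234 → 234
  B: 96 + 127.2 = 223.2 → 223
rgb(236, 234, 223) = #eceadf.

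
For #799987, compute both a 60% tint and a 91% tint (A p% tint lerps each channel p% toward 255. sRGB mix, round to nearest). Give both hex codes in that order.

#C9D6CF, #F3F6F4

#799987 is rgb(121, 153, 135).
60% tint:
  R: 121 + 0.6×(255−121) = 121 + 80.4 = 201.4 → 201
  G: 153 + 0.6×(255−153) = 153 + 61.2 = 214.2 → 214
  B: 135 + 0.6×(255−135) = 135 + 72 = 207 → 207
  → #C9D6CF
91% tint:
  R: 121 + 0.91×(255−121) = 121 + 121.94 = 242.94 → 243
  G: 153 + 92.82 = 245.82 → 246
  B: 135 + 0.91×(255−135) = 135 + 109.2 = 244.2 → 244
  → #F3F6F4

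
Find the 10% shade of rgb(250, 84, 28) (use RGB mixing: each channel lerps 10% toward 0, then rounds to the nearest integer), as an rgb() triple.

rgb(225, 76, 25)

Per channel, c → c + 0.1(0 − c):
  R: 250 − 25 = 225 → 225
  G: 84 + 0.1×(0−84) = 84 − 8.4 = 75.6 → 76
  B: 28 + 0.1×(0−28) = 28 − 2.8 = 25.2 → 25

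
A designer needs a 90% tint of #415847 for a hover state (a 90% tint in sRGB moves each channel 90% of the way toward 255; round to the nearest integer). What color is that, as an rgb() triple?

rgb(236, 238, 237)

#415847 is rgb(65, 88, 71).
Per channel, c → c + 0.9(255 − c):
  R: 65 + 171 = 236 → 236
  G: 88 + 0.9×(255−88) = 88 + 150.3 = 238.3 → 238
  B: 71 + 165.6 = 236.6 → 237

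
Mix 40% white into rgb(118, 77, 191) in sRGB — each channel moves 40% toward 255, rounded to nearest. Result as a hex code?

Lerp each channel 40% toward 255:
  R: 118 + 0.4×(255−118) = 118 + 54.8 = 172.8 → 173
  G: 77 + 0.4×(255−77) = 77 + 71.2 = 148.2 → 148
  B: 191 + 0.4×(255−191) = 191 + 25.6 = 216.6 → 217
rgb(173, 148, 217) = #ad94d9.

#ad94d9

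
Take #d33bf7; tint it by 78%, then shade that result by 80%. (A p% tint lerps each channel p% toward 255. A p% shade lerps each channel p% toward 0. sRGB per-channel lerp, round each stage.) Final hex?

#d33bf7 is rgb(211, 59, 247).
Lerp each channel 78% toward 255:
  R: 211 + 34.32 = 245.32 → 245
  G: 59 + 152.88 = 211.88 → 212
  B: 247 + 0.78×(255−247) = 247 + 6.24 = 253.24 → 253
After the tint: rgb(245, 212, 253) = #f5d4fd.
An 80% shade moves each channel 80% toward 0:
  R: 245 + 0.8×(0−245) = 245 − 196 = 49 → 49
  G: 212 + 0.8×(0−212) = 212 − 169.6 = 42.4 → 42
  B: 253 + 0.8×(0−253) = 253 − 202.4 = 50.6 → 51
rgb(49, 42, 51) = #312a33.

#312a33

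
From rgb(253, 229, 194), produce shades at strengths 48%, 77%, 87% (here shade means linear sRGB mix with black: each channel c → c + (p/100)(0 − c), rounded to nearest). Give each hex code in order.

48%: (253 − 121.44 = 131.56→132, 229 − 109.92 = 119.08→119, 194 − 93.12 = 100.88→101) → #847765
77%: (253 − 194.81 = 58.19→58, 229 − 176.33 = 52.67→53, 194 − 149.38 = 44.62→45) → #3a352d
87%: (253 − 220.11 = 32.89→33, 229 − 199.23 = 29.77→30, 194 − 168.78 = 25.22→25) → #211e19

#847765, #3a352d, #211e19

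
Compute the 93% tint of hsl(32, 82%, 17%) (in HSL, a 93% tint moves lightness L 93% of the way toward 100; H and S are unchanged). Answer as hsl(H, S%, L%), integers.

hsl(32, 82%, 94%)

L moves 93% from 17 toward 100: 17 + 77.19 = 94.19 → 94.
H and S are unchanged.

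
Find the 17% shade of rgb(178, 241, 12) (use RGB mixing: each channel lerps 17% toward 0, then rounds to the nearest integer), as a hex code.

A 17% shade moves each channel 17% toward 0:
  R: 178 + 0.17×(0−178) = 178 − 30.26 = 147.74 → 148
  G: 241 − 40.97 = 200.03 → 200
  B: 12 + 0.17×(0−12) = 12 − 2.04 = 9.96 → 10
rgb(148, 200, 10) = #94c80a.

#94c80a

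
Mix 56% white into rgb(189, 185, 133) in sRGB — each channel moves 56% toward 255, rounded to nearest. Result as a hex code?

#e2e0c9

Per channel, c → c + 0.56(255 − c):
  R: 189 + 0.56×(255−189) = 189 + 36.96 = 225.96 → 226
  G: 185 + 0.56×(255−185) = 185 + 39.2 = 224.2 → 224
  B: 133 + 0.56×(255−133) = 133 + 68.32 = 201.32 → 201
rgb(226, 224, 201) = #e2e0c9.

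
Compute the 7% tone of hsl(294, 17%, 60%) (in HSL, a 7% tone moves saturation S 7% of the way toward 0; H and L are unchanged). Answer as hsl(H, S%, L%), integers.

hsl(294, 16%, 60%)

S moves 7% from 17 toward 0: 17 − 1.19 = 15.81 → 16.
H and L are unchanged.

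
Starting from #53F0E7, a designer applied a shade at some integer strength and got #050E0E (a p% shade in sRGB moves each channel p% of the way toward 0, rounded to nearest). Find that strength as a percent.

#53F0E7 is rgb(83, 240, 231); #050E0E is rgb(5, 14, 14).
On the G channel (widest range): 14 ≈ 240 + (p/100)(0 − 240), so p ≈ 100×(14 − 240)/(0 − 240) = -22600/-240 = 94.17.
p = 94 reproduces all three channels after rounding.

94%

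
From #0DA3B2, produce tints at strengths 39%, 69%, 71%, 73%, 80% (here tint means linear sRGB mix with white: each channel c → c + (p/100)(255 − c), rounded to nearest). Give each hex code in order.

#6BC7D0, #B4E2E7, #B9E4E9, #BEE6EA, #CFEDF0

#0DA3B2 is rgb(13, 163, 178).
39%: (13 + 94.38 = 107.38→107, 163 + 35.88 = 198.88→199, 178 + 30.03 = 208.03→208) → #6BC7D0
69%: (13 + 166.98 = 179.98→180, 163 + 63.48 = 226.48→226, 178 + 53.13 = 231.13→231) → #B4E2E7
71%: (13 + 171.82 = 184.82→185, 163 + 65.32 = 228.32→228, 178 + 54.67 = 232.67→233) → #B9E4E9
73%: (13 + 176.66 = 189.66→190, 163 + 67.16 = 230.16→230, 178 + 56.21 = 234.21→234) → #BEE6EA
80%: (13 + 193.6 = 206.6→207, 163 + 73.6 = 236.6→237, 178 + 61.6 = 239.6→240) → #CFEDF0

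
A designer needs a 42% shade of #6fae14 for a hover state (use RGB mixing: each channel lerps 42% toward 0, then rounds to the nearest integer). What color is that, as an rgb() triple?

rgb(64, 101, 12)

#6fae14 is rgb(111, 174, 20).
Per channel, c → c + 0.42(0 − c):
  R: 111 − 46.62 = 64.38 → 64
  G: 174 − 73.08 = 100.92 → 101
  B: 20 − 8.4 = 11.6 → 12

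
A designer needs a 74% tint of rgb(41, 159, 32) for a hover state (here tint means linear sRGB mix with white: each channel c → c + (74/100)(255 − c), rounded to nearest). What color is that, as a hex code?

#C7E6C5

Lerp each channel 74% toward 255:
  R: 41 + 158.36 = 199.36 → 199
  G: 159 + 0.74×(255−159) = 159 + 71.04 = 230.04 → 230
  B: 32 + 0.74×(255−32) = 32 + 165.02 = 197.02 → 197
rgb(199, 230, 197) = #C7E6C5.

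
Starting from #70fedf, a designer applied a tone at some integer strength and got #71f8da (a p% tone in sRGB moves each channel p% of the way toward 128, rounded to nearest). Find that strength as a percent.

5%

#70fedf is rgb(112, 254, 223); #71f8da is rgb(113, 248, 218).
On the G channel (widest range): 248 ≈ 254 + (p/100)(128 − 254), so p ≈ 100×(248 − 254)/(128 − 254) = -600/-126 = 4.76.
p = 5 reproduces all three channels after rounding.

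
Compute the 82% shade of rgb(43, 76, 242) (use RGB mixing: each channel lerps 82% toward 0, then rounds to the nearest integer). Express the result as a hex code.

#080E2C

Lerp each channel 82% toward 0:
  R: 43 + 0.82×(0−43) = 43 − 35.26 = 7.74 → 8
  G: 76 − 62.32 = 13.68 → 14
  B: 242 − 198.44 = 43.56 → 44
rgb(8, 14, 44) = #080E2C.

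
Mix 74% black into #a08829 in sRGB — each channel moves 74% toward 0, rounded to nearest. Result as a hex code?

#a08829 is rgb(160, 136, 41).
Per channel, c → c + 0.74(0 − c):
  R: 160 + 0.74×(0−160) = 160 − 118.4 = 41.6 → 42
  G: 136 + 0.74×(0−136) = 136 − 100.64 = 35.36 → 35
  B: 41 + 0.74×(0−41) = 41 − 30.34 = 10.66 → 11
rgb(42, 35, 11) = #2a230b.

#2a230b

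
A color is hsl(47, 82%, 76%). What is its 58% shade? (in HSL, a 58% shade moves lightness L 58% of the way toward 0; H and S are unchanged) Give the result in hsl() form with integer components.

hsl(47, 82%, 32%)

L moves 58% from 76 toward 0: 76 − 44.08 = 31.92 → 32.
H and S are unchanged.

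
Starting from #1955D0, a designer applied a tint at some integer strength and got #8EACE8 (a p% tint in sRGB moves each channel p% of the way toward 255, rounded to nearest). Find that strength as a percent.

51%

#1955D0 is rgb(25, 85, 208); #8EACE8 is rgb(142, 172, 232).
On the R channel (widest range): 142 ≈ 25 + (p/100)(255 − 25), so p ≈ 100×(142 − 25)/(255 − 25) = 11700/230 = 50.87.
p = 51 reproduces all three channels after rounding.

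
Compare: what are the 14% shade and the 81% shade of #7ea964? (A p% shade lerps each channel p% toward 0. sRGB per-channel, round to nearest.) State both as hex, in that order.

#6c9156, #182013

#7ea964 is rgb(126, 169, 100).
14% shade:
  R: 126 − 17.64 = 108.36 → 108
  G: 169 + 0.14×(0−169) = 169 − 23.66 = 145.34 → 145
  B: 100 + 0.14×(0−100) = 100 − 14 = 86 → 86
  → #6c9156
81% shade:
  R: 126 − 102.06 = 23.94 → 24
  G: 169 − 136.89 = 32.11 → 32
  B: 100 + 0.81×(0−100) = 100 − 81 = 19 → 19
  → #182013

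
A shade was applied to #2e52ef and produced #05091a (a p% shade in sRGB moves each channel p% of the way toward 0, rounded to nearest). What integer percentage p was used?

#2e52ef is rgb(46, 82, 239); #05091a is rgb(5, 9, 26).
On the B channel (widest range): 26 ≈ 239 + (p/100)(0 − 239), so p ≈ 100×(26 − 239)/(0 − 239) = -21300/-239 = 89.12.
p = 89 reproduces all three channels after rounding.

89%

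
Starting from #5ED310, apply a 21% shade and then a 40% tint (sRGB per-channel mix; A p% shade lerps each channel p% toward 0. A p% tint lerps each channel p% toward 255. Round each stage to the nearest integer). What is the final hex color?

#5ED310 is rgb(94, 211, 16).
A 21% shade moves each channel 21% toward 0:
  R: 94 + 0.21×(0−94) = 94 − 19.74 = 74.26 → 74
  G: 211 − 44.31 = 166.69 → 167
  B: 16 − 3.36 = 12.64 → 13
After the shade: rgb(74, 167, 13) = #4AA70D.
Lerp each channel 40% toward 255:
  R: 74 + 0.4×(255−74) = 74 + 72.4 = 146.4 → 146
  G: 167 + 35.2 = 202.2 → 202
  B: 13 + 96.8 = 109.8 → 110
rgb(146, 202, 110) = #92CA6E.

#92CA6E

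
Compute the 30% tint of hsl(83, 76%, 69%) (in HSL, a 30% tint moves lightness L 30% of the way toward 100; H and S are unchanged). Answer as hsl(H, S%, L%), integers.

hsl(83, 76%, 78%)

L moves 30% from 69 toward 100: 69 + 9.3 = 78.3 → 78.
H and S are unchanged.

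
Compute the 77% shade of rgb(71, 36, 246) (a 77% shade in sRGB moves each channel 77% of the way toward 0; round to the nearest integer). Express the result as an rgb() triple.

Per channel, c → c + 0.77(0 − c):
  R: 71 + 0.77×(0−71) = 71 − 54.67 = 16.33 → 16
  G: 36 − 27.72 = 8.28 → 8
  B: 246 − 189.42 = 56.58 → 57

rgb(16, 8, 57)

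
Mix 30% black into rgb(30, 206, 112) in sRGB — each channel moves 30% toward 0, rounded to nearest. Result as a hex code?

#15904E

Per channel, c → c + 0.3(0 − c):
  R: 30 + 0.3×(0−30) = 30 − 9 = 21 → 21
  G: 206 + 0.3×(0−206) = 206 − 61.8 = 144.2 → 144
  B: 112 + 0.3×(0−112) = 112 − 33.6 = 78.4 → 78
rgb(21, 144, 78) = #15904E.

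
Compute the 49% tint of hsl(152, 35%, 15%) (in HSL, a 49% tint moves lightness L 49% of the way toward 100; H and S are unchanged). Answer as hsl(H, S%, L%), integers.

L moves 49% from 15 toward 100: 15 + 41.65 = 56.65 → 57.
H and S are unchanged.

hsl(152, 35%, 57%)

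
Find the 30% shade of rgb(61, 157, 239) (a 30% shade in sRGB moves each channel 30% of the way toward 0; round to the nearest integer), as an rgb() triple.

rgb(43, 110, 167)

A 30% shade moves each channel 30% toward 0:
  R: 61 + 0.3×(0−61) = 61 − 18.3 = 42.7 → 43
  G: 157 − 47.1 = 109.9 → 110
  B: 239 + 0.3×(0−239) = 239 − 71.7 = 167.3 → 167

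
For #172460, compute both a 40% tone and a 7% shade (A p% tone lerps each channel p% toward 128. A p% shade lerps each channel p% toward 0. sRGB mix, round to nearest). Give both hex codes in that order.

#41496D, #152159

#172460 is rgb(23, 36, 96).
40% tone:
  R: 23 + 0.4×(128−23) = 23 + 42 = 65 → 65
  G: 36 + 0.4×(128−36) = 36 + 36.8 = 72.8 → 73
  B: 96 + 0.4×(128−96) = 96 + 12.8 = 108.8 → 109
  → #41496D
7% shade:
  R: 23 + 0.07×(0−23) = 23 − 1.61 = 21.39 → 21
  G: 36 − 2.52 = 33.48 → 33
  B: 96 − 6.72 = 89.28 → 89
  → #152159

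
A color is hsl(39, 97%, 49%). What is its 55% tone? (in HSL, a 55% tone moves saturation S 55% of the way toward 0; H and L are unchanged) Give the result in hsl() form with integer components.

hsl(39, 44%, 49%)

S moves 55% from 97 toward 0: 97 − 53.35 = 43.65 → 44.
H and L are unchanged.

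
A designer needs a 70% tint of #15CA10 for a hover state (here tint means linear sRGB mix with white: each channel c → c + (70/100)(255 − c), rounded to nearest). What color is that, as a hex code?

#B9EFB7

#15CA10 is rgb(21, 202, 16).
Lerp each channel 70% toward 255:
  R: 21 + 0.7×(255−21) = 21 + 163.8 = 184.8 → 185
  G: 202 + 0.7×(255−202) = 202 + 37.1 = 239.1 → 239
  B: 16 + 0.7×(255−16) = 16 + 167.3 = 183.3 → 183
rgb(185, 239, 183) = #B9EFB7.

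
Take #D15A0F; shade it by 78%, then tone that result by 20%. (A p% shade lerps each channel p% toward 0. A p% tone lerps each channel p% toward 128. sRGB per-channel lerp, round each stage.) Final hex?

#3E2A1C

#D15A0F is rgb(209, 90, 15).
A 78% shade moves each channel 78% toward 0:
  R: 209 + 0.78×(0−209) = 209 − 163.02 = 45.98 → 46
  G: 90 − 70.2 = 19.8 → 20
  B: 15 − 11.7 = 3.3 → 3
After the shade: rgb(46, 20, 3) = #2E1403.
Per channel, c → c + 0.2(128 − c):
  R: 46 + 16.4 = 62.4 → 62
  G: 20 + 0.2×(128−20) = 20 + 21.6 = 41.6 → 42
  B: 3 + 0.2×(128−3) = 3 + 25 = 28 → 28
rgb(62, 42, 28) = #3E2A1C.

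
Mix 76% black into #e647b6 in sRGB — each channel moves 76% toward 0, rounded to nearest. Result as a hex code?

#37112c

#e647b6 is rgb(230, 71, 182).
Lerp each channel 76% toward 0:
  R: 230 + 0.76×(0−230) = 230 − 174.8 = 55.2 → 55
  G: 71 + 0.76×(0−71) = 71 − 53.96 = 17.04 → 17
  B: 182 + 0.76×(0−182) = 182 − 138.32 = 43.68 → 44
rgb(55, 17, 44) = #37112c.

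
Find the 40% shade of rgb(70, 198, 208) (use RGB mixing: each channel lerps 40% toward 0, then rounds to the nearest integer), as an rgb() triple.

A 40% shade moves each channel 40% toward 0:
  R: 70 + 0.4×(0−70) = 70 − 28 = 42 → 42
  G: 198 + 0.4×(0−198) = 198 − 79.2 = 118.8 → 119
  B: 208 + 0.4×(0−208) = 208 − 83.2 = 124.8 → 125

rgb(42, 119, 125)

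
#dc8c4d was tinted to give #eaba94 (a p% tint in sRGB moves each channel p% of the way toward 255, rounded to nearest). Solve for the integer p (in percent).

#dc8c4d is rgb(220, 140, 77); #eaba94 is rgb(234, 186, 148).
On the B channel (widest range): 148 ≈ 77 + (p/100)(255 − 77), so p ≈ 100×(148 − 77)/(255 − 77) = 7100/178 = 39.89.
p = 40 reproduces all three channels after rounding.

40%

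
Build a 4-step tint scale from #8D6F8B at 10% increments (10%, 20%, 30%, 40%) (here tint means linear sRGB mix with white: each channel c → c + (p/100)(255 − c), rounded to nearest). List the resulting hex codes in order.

#987D97, #A48CA2, #AF9AAE, #BBA9B9

#8D6F8B is rgb(141, 111, 139).
10%: (141 + 11.4 = 152.4→152, 111 + 14.4 = 125.4→125, 139 + 11.6 = 150.6→151) → #987D97
20%: (141 + 22.8 = 163.8→164, 111 + 28.8 = 139.8→140, 139 + 23.2 = 162.2→162) → #A48CA2
30%: (141 + 34.2 = 175.2→175, 111 + 43.2 = 154.2→154, 139 + 34.8 = 173.8→174) → #AF9AAE
40%: (141 + 45.6 = 186.6→187, 111 + 57.6 = 168.6→169, 139 + 46.4 = 185.4→185) → #BBA9B9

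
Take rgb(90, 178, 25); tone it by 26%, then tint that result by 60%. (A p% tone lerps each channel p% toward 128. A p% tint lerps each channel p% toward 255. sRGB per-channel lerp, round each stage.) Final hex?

#c1dbae

Lerp each channel 26% toward 128:
  R: 90 + 0.26×(128−90) = 90 + 9.88 = 99.88 → 100
  G: 178 + 0.26×(128−178) = 178 − 13 = 165 → 165
  B: 25 + 26.78 = 51.78 → 52
After the tone: rgb(100, 165, 52) = #64a534.
Per channel, c → c + 0.6(255 − c):
  R: 100 + 0.6×(255−100) = 100 + 93 = 193 → 193
  G: 165 + 0.6×(255−165) = 165 + 54 = 219 → 219
  B: 52 + 121.8 = 173.8 → 174
rgb(193, 219, 174) = #c1dbae.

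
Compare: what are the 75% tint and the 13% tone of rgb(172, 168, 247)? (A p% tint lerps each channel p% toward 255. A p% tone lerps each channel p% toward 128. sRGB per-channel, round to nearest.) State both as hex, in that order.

75% tint:
  R: 172 + 0.75×(255−172) = 172 + 62.25 = 234.25 → 234
  G: 168 + 65.25 = 233.25 → 233
  B: 247 + 6 = 253 → 253
  → #eae9fd
13% tone:
  R: 172 + 0.13×(128−172) = 172 − 5.72 = 166.28 → 166
  G: 168 + 0.13×(128−168) = 168 − 5.2 = 162.8 → 163
  B: 247 − 15.47 = 231.53 → 232
  → #a6a3e8

#eae9fd, #a6a3e8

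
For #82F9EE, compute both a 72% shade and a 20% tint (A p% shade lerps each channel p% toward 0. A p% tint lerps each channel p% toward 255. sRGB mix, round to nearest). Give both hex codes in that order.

#244643, #9BFAF1

#82F9EE is rgb(130, 249, 238).
72% shade:
  R: 130 + 0.72×(0−130) = 130 − 93.6 = 36.4 → 36
  G: 249 − 179.28 = 69.72 → 70
  B: 238 + 0.72×(0−238) = 238 − 171.36 = 66.64 → 67
  → #244643
20% tint:
  R: 130 + 25 = 155 → 155
  G: 249 + 1.2 = 250.2 → 250
  B: 238 + 3.4 = 241.4 → 241
  → #9BFAF1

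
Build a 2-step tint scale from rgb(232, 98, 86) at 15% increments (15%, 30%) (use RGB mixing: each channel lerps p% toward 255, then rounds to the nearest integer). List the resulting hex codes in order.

15%: (232 + 3.45 = 235.45→235, 98 + 23.55 = 121.55→122, 86 + 25.35 = 111.35→111) → #EB7A6F
30%: (232 + 6.9 = 238.9→239, 98 + 47.1 = 145.1→145, 86 + 50.7 = 136.7→137) → #EF9189

#EB7A6F, #EF9189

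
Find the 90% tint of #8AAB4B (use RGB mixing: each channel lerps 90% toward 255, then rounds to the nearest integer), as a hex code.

#8AAB4B is rgb(138, 171, 75).
A 90% tint moves each channel 90% toward 255:
  R: 138 + 105.3 = 243.3 → 243
  G: 171 + 0.9×(255−171) = 171 + 75.6 = 246.6 → 247
  B: 75 + 162 = 237 → 237
rgb(243, 247, 237) = #F3F7ED.

#F3F7ED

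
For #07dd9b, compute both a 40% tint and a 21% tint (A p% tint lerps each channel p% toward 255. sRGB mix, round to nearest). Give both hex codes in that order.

#07dd9b is rgb(7, 221, 155).
40% tint:
  R: 7 + 0.4×(255−7) = 7 + 99.2 = 106.2 → 106
  G: 221 + 0.4×(255−221) = 221 + 13.6 = 234.6 → 235
  B: 155 + 0.4×(255−155) = 155 + 40 = 195 → 195
  → #6aebc3
21% tint:
  R: 7 + 0.21×(255−7) = 7 + 52.08 = 59.08 → 59
  G: 221 + 0.21×(255−221) = 221 + 7.14 = 228.14 → 228
  B: 155 + 0.21×(255−155) = 155 + 21 = 176 → 176
  → #3be4b0

#6aebc3, #3be4b0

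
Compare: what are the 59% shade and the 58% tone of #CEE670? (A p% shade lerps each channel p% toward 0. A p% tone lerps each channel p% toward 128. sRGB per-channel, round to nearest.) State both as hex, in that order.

#CEE670 is rgb(206, 230, 112).
59% shade:
  R: 206 − 121.54 = 84.46 → 84
  G: 230 + 0.59×(0−230) = 230 − 135.7 = 94.3 → 94
  B: 112 + 0.59×(0−112) = 112 − 66.08 = 45.92 → 46
  → #545E2E
58% tone:
  R: 206 − 45.24 = 160.76 → 161
  G: 230 + 0.58×(128−230) = 230 − 59.16 = 170.84 → 171
  B: 112 + 9.28 = 121.28 → 121
  → #A1AB79

#545E2E, #A1AB79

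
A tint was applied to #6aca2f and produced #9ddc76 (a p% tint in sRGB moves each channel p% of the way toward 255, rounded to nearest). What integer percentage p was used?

34%

#6aca2f is rgb(106, 202, 47); #9ddc76 is rgb(157, 220, 118).
On the B channel (widest range): 118 ≈ 47 + (p/100)(255 − 47), so p ≈ 100×(118 − 47)/(255 − 47) = 7100/208 = 34.13.
p = 34 reproduces all three channels after rounding.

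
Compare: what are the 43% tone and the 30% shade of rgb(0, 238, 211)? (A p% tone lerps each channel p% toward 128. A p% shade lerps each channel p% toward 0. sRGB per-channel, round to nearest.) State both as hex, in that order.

43% tone:
  R: 0 + 0.43×(128−0) = 0 + 55.04 = 55.04 → 55
  G: 238 + 0.43×(128−238) = 238 − 47.3 = 190.7 → 191
  B: 211 − 35.69 = 175.31 → 175
  → #37BFAF
30% shade:
  R: 0 + 0 = 0 → 0
  G: 238 + 0.3×(0−238) = 238 − 71.4 = 166.6 → 167
  B: 211 + 0.3×(0−211) = 211 − 63.3 = 147.7 → 148
  → #00A794

#37BFAF, #00A794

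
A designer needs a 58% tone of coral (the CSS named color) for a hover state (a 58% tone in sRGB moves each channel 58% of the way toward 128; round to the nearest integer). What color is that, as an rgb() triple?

rgb(181, 128, 108)

CSS coral is rgb(255, 127, 80).
Lerp each channel 58% toward 128:
  R: 255 − 73.66 = 181.34 → 181
  G: 127 + 0.58×(128−127) = 127 + 0.58 = 127.58 → 128
  B: 80 + 27.84 = 107.84 → 108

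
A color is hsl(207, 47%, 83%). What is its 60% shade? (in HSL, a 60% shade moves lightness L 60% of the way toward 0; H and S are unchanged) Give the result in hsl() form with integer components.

L moves 60% from 83 toward 0: 83 − 49.8 = 33.2 → 33.
H and S are unchanged.

hsl(207, 47%, 33%)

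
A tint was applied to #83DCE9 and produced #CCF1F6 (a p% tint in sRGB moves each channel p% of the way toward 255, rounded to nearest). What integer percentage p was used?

#83DCE9 is rgb(131, 220, 233); #CCF1F6 is rgb(204, 241, 246).
On the R channel (widest range): 204 ≈ 131 + (p/100)(255 − 131), so p ≈ 100×(204 − 131)/(255 − 131) = 7300/124 = 58.87.
p = 59 reproduces all three channels after rounding.

59%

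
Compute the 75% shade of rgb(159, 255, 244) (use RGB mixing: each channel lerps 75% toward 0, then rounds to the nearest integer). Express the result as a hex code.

A 75% shade moves each channel 75% toward 0:
  R: 159 + 0.75×(0−159) = 159 − 119.25 = 39.75 → 40
  G: 255 + 0.75×(0−255) = 255 − 191.25 = 63.75 → 64
  B: 244 + 0.75×(0−244) = 244 − 183 = 61 → 61
rgb(40, 64, 61) = #28403D.

#28403D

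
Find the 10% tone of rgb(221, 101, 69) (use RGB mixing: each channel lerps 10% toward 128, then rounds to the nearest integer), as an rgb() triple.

rgb(212, 104, 75)

Per channel, c → c + 0.1(128 − c):
  R: 221 − 9.3 = 211.7 → 212
  G: 101 + 0.1×(128−101) = 101 + 2.7 = 103.7 → 104
  B: 69 + 5.9 = 74.9 → 75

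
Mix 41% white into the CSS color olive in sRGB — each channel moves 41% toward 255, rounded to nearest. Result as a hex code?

#b4b469

CSS olive is rgb(128, 128, 0).
Per channel, c → c + 0.41(255 − c):
  R: 128 + 0.41×(255−128) = 128 + 52.07 = 180.07 → 180
  G: 128 + 0.41×(255−128) = 128 + 52.07 = 180.07 → 180
  B: 0 + 104.55 = 104.55 → 105
rgb(180, 180, 105) = #b4b469.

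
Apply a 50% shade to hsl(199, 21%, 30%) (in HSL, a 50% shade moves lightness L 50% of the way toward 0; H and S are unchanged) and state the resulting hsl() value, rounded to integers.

hsl(199, 21%, 15%)

L moves 50% from 30 toward 0: 30 − 15 = 15 → 15.
H and S are unchanged.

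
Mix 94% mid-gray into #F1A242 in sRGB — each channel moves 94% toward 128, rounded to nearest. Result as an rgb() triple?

rgb(135, 130, 124)

#F1A242 is rgb(241, 162, 66).
A 94% tone moves each channel 94% toward 128:
  R: 241 + 0.94×(128−241) = 241 − 106.22 = 134.78 → 135
  G: 162 − 31.96 = 130.04 → 130
  B: 66 + 0.94×(128−66) = 66 + 58.28 = 124.28 → 124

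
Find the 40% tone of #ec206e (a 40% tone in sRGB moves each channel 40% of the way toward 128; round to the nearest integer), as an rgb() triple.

#ec206e is rgb(236, 32, 110).
A 40% tone moves each channel 40% toward 128:
  R: 236 − 43.2 = 192.8 → 193
  G: 32 + 0.4×(128−32) = 32 + 38.4 = 70.4 → 70
  B: 110 + 0.4×(128−110) = 110 + 7.2 = 117.2 → 117

rgb(193, 70, 117)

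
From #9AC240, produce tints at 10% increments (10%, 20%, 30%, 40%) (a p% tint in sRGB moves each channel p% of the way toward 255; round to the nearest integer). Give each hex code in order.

#9AC240 is rgb(154, 194, 64).
10%: (154 + 10.1 = 164.1→164, 194 + 6.1 = 200.1→200, 64 + 19.1 = 83.1→83) → #A4C853
20%: (154 + 20.2 = 174.2→174, 194 + 12.2 = 206.2→206, 64 + 38.2 = 102.2→102) → #AECE66
30%: (154 + 30.3 = 184.3→184, 194 + 18.3 = 212.3→212, 64 + 57.3 = 121.3→121) → #B8D479
40%: (154 + 40.4 = 194.4→194, 194 + 24.4 = 218.4→218, 64 + 76.4 = 140.4→140) → #C2DA8C

#A4C853, #AECE66, #B8D479, #C2DA8C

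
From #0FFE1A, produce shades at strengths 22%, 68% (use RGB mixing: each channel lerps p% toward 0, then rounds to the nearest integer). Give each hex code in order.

#0FFE1A is rgb(15, 254, 26).
22%: (15 − 3.3 = 11.7→12, 254 − 55.88 = 198.12→198, 26 − 5.72 = 20.28→20) → #0CC614
68%: (15 − 10.2 = 4.8→5, 254 − 172.72 = 81.28→81, 26 − 17.68 = 8.32→8) → #055108

#0CC614, #055108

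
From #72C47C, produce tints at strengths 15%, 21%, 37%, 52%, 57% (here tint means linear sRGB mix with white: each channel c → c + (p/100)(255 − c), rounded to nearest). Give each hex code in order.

#72C47C is rgb(114, 196, 124).
15%: (114 + 21.15 = 135.15→135, 196 + 8.85 = 204.85→205, 124 + 19.65 = 143.65→144) → #87CD90
21%: (114 + 29.61 = 143.61→144, 196 + 12.39 = 208.39→208, 124 + 27.51 = 151.51→152) → #90D098
37%: (114 + 52.17 = 166.17→166, 196 + 21.83 = 217.83→218, 124 + 48.47 = 172.47→172) → #A6DAAC
52%: (114 + 73.32 = 187.32→187, 196 + 30.68 = 226.68→227, 124 + 68.12 = 192.12→192) → #BBE3C0
57%: (114 + 80.37 = 194.37→194, 196 + 33.63 = 229.63→230, 124 + 74.67 = 198.67→199) → #C2E6C7

#87CD90, #90D098, #A6DAAC, #BBE3C0, #C2E6C7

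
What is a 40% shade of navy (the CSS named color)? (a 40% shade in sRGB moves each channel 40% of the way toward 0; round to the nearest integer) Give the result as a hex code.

#00004D

CSS navy is rgb(0, 0, 128).
A 40% shade moves each channel 40% toward 0:
  R: 0 + 0.4×(0−0) = 0 + 0 = 0 → 0
  G: 0 + 0.4×(0−0) = 0 + 0 = 0 → 0
  B: 128 + 0.4×(0−128) = 128 − 51.2 = 76.8 → 77
rgb(0, 0, 77) = #00004D.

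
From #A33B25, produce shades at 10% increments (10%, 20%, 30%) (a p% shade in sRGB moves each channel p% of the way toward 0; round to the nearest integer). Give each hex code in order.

#A33B25 is rgb(163, 59, 37).
10%: (163 − 16.3 = 146.7→147, 59 − 5.9 = 53.1→53, 37 − 3.7 = 33.3→33) → #933521
20%: (163 − 32.6 = 130.4→130, 59 − 11.8 = 47.2→47, 37 − 7.4 = 29.6→30) → #822F1E
30%: (163 − 48.9 = 114.1→114, 59 − 17.7 = 41.3→41, 37 − 11.1 = 25.9→26) → #72291A

#933521, #822F1E, #72291A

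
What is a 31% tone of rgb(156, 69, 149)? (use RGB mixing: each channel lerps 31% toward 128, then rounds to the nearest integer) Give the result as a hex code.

#93578e

Lerp each channel 31% toward 128:
  R: 156 + 0.31×(128−156) = 156 − 8.68 = 147.32 → 147
  G: 69 + 0.31×(128−69) = 69 + 18.29 = 87.29 → 87
  B: 149 − 6.51 = 142.49 → 142
rgb(147, 87, 142) = #93578e.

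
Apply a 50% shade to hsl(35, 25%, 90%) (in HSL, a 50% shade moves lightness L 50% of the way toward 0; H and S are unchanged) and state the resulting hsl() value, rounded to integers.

hsl(35, 25%, 45%)

L moves 50% from 90 toward 0: 90 − 45 = 45 → 45.
H and S are unchanged.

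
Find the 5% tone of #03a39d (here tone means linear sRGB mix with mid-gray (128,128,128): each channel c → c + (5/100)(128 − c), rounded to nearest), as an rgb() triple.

#03a39d is rgb(3, 163, 157).
A 5% tone moves each channel 5% toward 128:
  R: 3 + 6.25 = 9.25 → 9
  G: 163 − 1.75 = 161.25 → 161
  B: 157 + 0.05×(128−157) = 157 − 1.45 = 155.55 → 156

rgb(9, 161, 156)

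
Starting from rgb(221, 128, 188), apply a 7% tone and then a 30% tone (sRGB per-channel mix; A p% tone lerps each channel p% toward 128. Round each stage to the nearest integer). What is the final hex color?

Per channel, c → c + 0.07(128 − c):
  R: 221 + 0.07×(128−221) = 221 − 6.51 = 214.49 → 214
  G: 128 + 0.07×(128−128) = 128 + 0 = 128 → 128
  B: 188 − 4.2 = 183.8 → 184
After the tone: rgb(214, 128, 184) = #D680B8.
Lerp each channel 30% toward 128:
  R: 214 + 0.3×(128−214) = 214 − 25.8 = 188.2 → 188
  G: 128 + 0 = 128 → 128
  B: 184 − 16.8 = 167.2 → 167
rgb(188, 128, 167) = #BC80A7.

#BC80A7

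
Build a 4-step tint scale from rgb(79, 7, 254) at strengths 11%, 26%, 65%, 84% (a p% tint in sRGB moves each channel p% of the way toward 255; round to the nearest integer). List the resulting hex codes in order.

#6222FE, #7D47FE, #C1A8FF, #E3D7FF

11%: (79 + 19.36 = 98.36→98, 7 + 27.28 = 34.28→34, 254→254) → #6222FE
26%: (79 + 45.76 = 124.76→125, 7 + 64.48 = 71.48→71, 254→254) → #7D47FE
65%: (79 + 114.4 = 193.4→193, 7 + 161.2 = 168.2→168, 254 + 0.65 = 254.65→255) → #C1A8FF
84%: (79 + 147.84 = 226.84→227, 7 + 208.32 = 215.32→215, 254 + 0.84 = 254.84→255) → #E3D7FF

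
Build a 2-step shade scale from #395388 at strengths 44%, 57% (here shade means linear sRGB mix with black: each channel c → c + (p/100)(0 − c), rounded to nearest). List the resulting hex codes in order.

#395388 is rgb(57, 83, 136).
44%: (57 − 25.08 = 31.92→32, 83 − 36.52 = 46.48→46, 136 − 59.84 = 76.16→76) → #202E4C
57%: (57 − 32.49 = 24.51→25, 83 − 47.31 = 35.69→36, 136 − 77.52 = 58.48→58) → #19243A

#202E4C, #19243A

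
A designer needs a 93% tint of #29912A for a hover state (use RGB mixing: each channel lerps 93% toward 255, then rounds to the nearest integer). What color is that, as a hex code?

#F0F7F0

#29912A is rgb(41, 145, 42).
A 93% tint moves each channel 93% toward 255:
  R: 41 + 199.02 = 240.02 → 240
  G: 145 + 0.93×(255−145) = 145 + 102.3 = 247.3 → 247
  B: 42 + 198.09 = 240.09 → 240
rgb(240, 247, 240) = #F0F7F0.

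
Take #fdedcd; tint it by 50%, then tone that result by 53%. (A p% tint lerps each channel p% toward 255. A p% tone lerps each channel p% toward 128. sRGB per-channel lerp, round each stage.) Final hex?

#fdedcd is rgb(253, 237, 205).
Lerp each channel 50% toward 255:
  R: 253 + 0.5×(255−253) = 253 + 1 = 254 → 254
  G: 237 + 0.5×(255−237) = 237 + 9 = 246 → 246
  B: 205 + 0.5×(255−205) = 205 + 25 = 230 → 230
After the tint: rgb(254, 246, 230) = #fef6e6.
Per channel, c → c + 0.53(128 − c):
  R: 254 + 0.53×(128−254) = 254 − 66.78 = 187.22 → 187
  G: 246 + 0.53×(128−246) = 246 − 62.54 = 183.46 → 183
  B: 230 − 54.06 = 175.94 → 176
rgb(187, 183, 176) = #bbb7b0.

#bbb7b0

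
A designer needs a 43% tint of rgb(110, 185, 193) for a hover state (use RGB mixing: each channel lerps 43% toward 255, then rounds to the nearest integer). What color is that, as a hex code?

Lerp each channel 43% toward 255:
  R: 110 + 0.43×(255−110) = 110 + 62.35 = 172.35 → 172
  G: 185 + 30.1 = 215.1 → 215
  B: 193 + 0.43×(255−193) = 193 + 26.66 = 219.66 → 220
rgb(172, 215, 220) = #acd7dc.

#acd7dc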